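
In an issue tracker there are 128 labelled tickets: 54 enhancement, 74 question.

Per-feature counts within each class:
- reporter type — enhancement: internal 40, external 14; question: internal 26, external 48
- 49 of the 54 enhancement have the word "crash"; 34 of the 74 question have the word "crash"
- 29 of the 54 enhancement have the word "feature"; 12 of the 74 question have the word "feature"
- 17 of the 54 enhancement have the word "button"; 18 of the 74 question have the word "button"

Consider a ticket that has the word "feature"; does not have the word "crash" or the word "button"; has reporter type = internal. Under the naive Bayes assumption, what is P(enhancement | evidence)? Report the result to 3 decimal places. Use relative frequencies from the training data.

0.441

enhancement: (54/128) × (40/54) × (5/54) × (29/54) × (37/54) ≈ 0.0106473
question: (74/128) × (26/74) × (40/74) × (12/74) × (56/74) ≈ 0.013474
P(enhancement | x) = 0.0106473 / 0.0241213 ≈ 0.441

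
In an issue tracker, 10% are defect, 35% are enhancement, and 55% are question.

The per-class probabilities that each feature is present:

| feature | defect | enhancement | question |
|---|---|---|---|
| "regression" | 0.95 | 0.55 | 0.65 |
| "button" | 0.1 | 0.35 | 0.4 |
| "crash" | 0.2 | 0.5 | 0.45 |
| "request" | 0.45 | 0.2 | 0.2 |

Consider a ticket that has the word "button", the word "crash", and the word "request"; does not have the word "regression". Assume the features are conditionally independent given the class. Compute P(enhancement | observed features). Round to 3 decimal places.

defect: 0.1 × (1−0.95) × 0.1 × 0.2 × 0.45 = 0.000045
enhancement: 0.35 × (1−0.55) × 0.35 × 0.5 × 0.2 = 0.0055125
question: 0.55 × (1−0.65) × 0.4 × 0.45 × 0.2 = 0.00693
P(enhancement | x) = 0.0055125 / 0.0124875 ≈ 0.441

0.441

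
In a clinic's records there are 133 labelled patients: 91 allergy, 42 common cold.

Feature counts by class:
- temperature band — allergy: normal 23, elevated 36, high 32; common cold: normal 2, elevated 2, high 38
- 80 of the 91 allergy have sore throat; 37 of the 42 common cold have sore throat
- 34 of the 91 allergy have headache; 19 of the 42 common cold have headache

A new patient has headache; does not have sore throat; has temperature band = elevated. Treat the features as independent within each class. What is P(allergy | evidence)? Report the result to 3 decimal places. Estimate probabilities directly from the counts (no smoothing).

allergy: (91/133) × (36/91) × (11/91) × (34/91) ≈ 0.0122247
common cold: (42/133) × (2/42) × (5/42) × (19/42) ≈ 0.000809848
P(allergy | x) = 0.0122247 / 0.013034548 ≈ 0.938

0.938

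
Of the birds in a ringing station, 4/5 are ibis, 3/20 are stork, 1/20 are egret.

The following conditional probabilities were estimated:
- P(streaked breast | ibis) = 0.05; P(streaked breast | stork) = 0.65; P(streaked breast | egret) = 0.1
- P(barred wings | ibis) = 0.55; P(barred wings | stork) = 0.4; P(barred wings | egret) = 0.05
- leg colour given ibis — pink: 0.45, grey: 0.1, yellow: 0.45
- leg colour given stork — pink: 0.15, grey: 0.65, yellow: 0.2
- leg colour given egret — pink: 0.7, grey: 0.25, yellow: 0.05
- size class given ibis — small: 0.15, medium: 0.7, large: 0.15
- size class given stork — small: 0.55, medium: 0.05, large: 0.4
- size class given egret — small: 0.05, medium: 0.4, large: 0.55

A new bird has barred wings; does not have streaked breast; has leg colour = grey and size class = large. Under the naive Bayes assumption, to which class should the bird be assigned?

ibis

ibis: 0.8 × (1−0.05) × 0.55 × 0.1 × 0.15 = 0.00627
stork: 0.15 × (1−0.65) × 0.4 × 0.65 × 0.4 = 0.00546
egret: 0.05 × (1−0.1) × 0.05 × 0.25 × 0.55 = 0.000309375
Highest score → ibis.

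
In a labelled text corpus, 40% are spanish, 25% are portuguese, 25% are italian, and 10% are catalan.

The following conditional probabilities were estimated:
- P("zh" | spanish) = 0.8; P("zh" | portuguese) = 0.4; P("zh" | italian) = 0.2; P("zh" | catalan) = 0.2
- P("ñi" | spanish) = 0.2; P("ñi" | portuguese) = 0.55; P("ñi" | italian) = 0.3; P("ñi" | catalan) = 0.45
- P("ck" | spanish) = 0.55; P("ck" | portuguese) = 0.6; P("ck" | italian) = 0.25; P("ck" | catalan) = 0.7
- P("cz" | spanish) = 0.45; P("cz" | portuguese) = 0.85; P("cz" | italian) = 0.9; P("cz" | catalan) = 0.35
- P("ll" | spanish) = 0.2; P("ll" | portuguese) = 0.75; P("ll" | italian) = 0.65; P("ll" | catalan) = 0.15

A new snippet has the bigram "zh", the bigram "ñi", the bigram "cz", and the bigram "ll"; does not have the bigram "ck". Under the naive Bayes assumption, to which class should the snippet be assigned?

spanish: 0.4 × 0.8 × 0.2 × (1−0.55) × 0.45 × 0.2 = 0.002592
portuguese: 0.25 × 0.4 × 0.55 × (1−0.6) × 0.85 × 0.75 = 0.014025
italian: 0.25 × 0.2 × 0.3 × (1−0.25) × 0.9 × 0.65 = 0.00658125
catalan: 0.1 × 0.2 × 0.45 × (1−0.7) × 0.35 × 0.15 = 0.00014175
Highest score → portuguese.

portuguese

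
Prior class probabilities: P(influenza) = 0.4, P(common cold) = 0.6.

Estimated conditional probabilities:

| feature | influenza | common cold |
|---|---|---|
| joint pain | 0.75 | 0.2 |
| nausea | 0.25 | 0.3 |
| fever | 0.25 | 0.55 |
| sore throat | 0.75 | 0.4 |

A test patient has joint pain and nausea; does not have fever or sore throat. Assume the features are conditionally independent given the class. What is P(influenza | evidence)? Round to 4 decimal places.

influenza: 0.4 × 0.75 × 0.25 × (1−0.25) × (1−0.75) = 0.0140625
common cold: 0.6 × 0.2 × 0.3 × (1−0.55) × (1−0.4) = 0.00972
P(influenza | x) = 0.0140625 / 0.0237825 ≈ 0.5913

0.5913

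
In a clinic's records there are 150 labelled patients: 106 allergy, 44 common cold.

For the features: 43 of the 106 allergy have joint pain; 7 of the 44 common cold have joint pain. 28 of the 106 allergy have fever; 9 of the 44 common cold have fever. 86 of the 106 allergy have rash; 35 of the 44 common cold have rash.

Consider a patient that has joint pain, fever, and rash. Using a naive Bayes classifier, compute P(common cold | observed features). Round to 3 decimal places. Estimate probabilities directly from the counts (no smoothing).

0.110

allergy: (106/150) × (43/106) × (28/106) × (86/106) ≈ 0.0614359
common cold: (44/150) × (7/44) × (9/44) × (35/44) ≈ 0.00759298
P(common cold | x) = 0.00759298 / 0.06902888 ≈ 0.110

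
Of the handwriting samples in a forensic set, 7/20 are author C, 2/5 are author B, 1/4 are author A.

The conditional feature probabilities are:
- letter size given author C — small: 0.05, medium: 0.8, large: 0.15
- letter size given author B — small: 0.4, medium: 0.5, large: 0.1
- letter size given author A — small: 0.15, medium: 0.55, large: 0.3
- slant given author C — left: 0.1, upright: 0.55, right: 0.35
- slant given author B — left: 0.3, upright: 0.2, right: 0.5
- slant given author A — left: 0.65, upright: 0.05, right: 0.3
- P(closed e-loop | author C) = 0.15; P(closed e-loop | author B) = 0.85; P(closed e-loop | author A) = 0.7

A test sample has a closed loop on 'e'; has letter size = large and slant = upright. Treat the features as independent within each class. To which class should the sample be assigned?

author B

author C: 0.35 × 0.15 × 0.55 × 0.15 = 0.00433125
author B: 0.4 × 0.1 × 0.2 × 0.85 = 0.0068
author A: 0.25 × 0.3 × 0.05 × 0.7 = 0.002625
Highest score → author B.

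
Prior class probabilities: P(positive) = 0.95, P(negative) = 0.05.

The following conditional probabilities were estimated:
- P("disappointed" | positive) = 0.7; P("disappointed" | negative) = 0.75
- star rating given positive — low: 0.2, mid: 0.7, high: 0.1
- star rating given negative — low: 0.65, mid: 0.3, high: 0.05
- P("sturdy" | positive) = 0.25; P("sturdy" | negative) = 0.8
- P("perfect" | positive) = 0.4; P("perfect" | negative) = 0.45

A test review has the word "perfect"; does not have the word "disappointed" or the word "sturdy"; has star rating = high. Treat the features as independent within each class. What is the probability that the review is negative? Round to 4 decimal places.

positive: 0.95 × (1−0.7) × 0.1 × (1−0.25) × 0.4 = 0.00855
negative: 0.05 × (1−0.75) × 0.05 × (1−0.8) × 0.45 = 0.00005625
P(negative | x) = 0.00005625 / 0.00860625 ≈ 0.0065

0.0065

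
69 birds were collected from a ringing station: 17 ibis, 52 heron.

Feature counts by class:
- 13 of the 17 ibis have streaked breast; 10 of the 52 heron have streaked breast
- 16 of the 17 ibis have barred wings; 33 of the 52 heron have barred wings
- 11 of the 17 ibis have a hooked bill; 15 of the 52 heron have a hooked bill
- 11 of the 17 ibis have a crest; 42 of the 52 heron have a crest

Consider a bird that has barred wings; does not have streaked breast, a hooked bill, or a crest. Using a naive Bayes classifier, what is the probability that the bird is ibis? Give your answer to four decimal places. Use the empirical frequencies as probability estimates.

ibis: (17/69) × (4/17) × (16/17) × (6/17) × (6/17) ≈ 0.00679652
heron: (52/69) × (42/52) × (33/52) × (37/52) × (10/52) ≈ 0.0528574
P(ibis | x) = 0.00679652 / 0.05965392 ≈ 0.1139

0.1139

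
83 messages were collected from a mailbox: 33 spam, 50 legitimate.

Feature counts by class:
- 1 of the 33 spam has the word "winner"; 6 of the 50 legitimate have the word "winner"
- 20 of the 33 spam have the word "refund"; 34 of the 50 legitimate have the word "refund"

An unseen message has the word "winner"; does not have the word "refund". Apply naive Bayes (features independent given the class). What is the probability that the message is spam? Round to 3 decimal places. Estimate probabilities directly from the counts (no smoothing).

spam: (33/83) × (1/33) × (13/33) ≈ 0.00474626
legitimate: (50/83) × (6/50) × (16/50) ≈ 0.0231325
P(spam | x) = 0.00474626 / 0.02787876 ≈ 0.170

0.170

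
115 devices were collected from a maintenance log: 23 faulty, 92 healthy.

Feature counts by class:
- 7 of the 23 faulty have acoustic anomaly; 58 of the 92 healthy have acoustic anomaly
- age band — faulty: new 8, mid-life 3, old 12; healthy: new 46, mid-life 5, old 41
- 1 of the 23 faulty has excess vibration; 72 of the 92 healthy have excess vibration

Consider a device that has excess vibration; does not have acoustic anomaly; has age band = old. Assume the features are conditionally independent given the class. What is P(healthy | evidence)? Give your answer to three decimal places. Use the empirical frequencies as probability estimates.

faulty: (23/115) × (16/23) × (12/23) × (1/23) ≈ 0.00315608
healthy: (92/115) × (34/92) × (41/92) × (72/92) ≈ 0.103115
P(healthy | x) = 0.103115 / 0.10627108 ≈ 0.970

0.970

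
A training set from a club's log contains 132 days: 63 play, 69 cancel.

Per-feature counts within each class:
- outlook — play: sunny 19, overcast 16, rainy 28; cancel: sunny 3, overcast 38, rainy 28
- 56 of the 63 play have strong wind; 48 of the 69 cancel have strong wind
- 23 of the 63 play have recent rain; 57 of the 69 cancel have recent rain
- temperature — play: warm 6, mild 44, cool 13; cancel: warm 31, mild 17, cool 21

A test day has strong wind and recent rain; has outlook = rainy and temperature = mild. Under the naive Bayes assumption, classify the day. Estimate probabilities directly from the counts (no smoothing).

play

play: (63/132) × (28/63) × (56/63) × (23/63) × (44/63) ≈ 0.0480763
cancel: (69/132) × (28/69) × (48/69) × (57/69) × (17/69) ≈ 0.0300332
Highest score → play.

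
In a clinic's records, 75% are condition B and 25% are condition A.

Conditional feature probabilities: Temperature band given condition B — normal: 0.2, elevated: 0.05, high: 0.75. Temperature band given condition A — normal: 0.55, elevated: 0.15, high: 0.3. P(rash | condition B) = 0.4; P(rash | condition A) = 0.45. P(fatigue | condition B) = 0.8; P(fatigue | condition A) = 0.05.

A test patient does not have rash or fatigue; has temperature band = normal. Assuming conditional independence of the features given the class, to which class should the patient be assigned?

condition A

condition B: 0.75 × 0.2 × (1−0.4) × (1−0.8) = 0.018
condition A: 0.25 × 0.55 × (1−0.45) × (1−0.05) = 0.07184375
Highest score → condition A.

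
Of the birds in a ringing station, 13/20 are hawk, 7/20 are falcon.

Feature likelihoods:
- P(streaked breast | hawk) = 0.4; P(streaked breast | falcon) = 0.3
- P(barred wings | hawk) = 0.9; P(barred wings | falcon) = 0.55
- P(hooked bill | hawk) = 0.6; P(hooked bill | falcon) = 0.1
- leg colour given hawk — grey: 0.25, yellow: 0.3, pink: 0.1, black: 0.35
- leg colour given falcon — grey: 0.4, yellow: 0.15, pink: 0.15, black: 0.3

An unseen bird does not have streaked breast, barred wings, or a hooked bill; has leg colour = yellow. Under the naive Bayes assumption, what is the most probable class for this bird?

hawk: 0.65 × (1−0.4) × (1−0.9) × (1−0.6) × 0.3 = 0.00468
falcon: 0.35 × (1−0.3) × (1−0.55) × (1−0.1) × 0.15 = 0.01488375
Highest score → falcon.

falcon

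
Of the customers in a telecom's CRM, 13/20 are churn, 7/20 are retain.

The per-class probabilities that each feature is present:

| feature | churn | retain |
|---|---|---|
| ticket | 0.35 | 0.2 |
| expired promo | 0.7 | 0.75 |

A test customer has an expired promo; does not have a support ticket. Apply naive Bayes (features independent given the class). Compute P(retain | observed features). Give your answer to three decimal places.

churn: 0.65 × (1−0.35) × 0.7 = 0.29575
retain: 0.35 × (1−0.2) × 0.75 = 0.21
P(retain | x) = 0.21 / 0.50575 ≈ 0.415

0.415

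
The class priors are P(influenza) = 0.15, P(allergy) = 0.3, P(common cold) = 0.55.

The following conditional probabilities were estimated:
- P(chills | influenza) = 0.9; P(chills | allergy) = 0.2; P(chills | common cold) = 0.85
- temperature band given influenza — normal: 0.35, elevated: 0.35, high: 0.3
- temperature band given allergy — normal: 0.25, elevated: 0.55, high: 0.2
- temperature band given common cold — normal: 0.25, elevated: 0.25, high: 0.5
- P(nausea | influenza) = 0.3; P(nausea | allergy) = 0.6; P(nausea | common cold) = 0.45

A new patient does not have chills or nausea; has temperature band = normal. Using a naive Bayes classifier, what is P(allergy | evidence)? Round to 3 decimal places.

influenza: 0.15 × (1−0.9) × 0.35 × (1−0.3) = 0.003675
allergy: 0.3 × (1−0.2) × 0.25 × (1−0.6) = 0.024
common cold: 0.55 × (1−0.85) × 0.25 × (1−0.45) = 0.01134375
P(allergy | x) = 0.024 / 0.03901875 ≈ 0.615

0.615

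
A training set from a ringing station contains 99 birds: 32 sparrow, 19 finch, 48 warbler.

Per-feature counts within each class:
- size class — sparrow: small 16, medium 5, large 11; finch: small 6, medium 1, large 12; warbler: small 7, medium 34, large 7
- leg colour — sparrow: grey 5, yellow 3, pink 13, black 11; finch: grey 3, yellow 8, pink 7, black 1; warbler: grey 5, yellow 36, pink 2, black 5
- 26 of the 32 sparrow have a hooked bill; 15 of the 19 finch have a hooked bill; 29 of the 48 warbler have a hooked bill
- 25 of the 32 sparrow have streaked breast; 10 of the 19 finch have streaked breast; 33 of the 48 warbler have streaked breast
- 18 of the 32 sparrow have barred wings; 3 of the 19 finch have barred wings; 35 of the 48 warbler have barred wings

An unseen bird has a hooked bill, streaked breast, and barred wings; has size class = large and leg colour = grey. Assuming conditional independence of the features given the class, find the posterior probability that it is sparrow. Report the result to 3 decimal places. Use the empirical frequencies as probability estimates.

0.640

sparrow: (32/99) × (11/32) × (5/32) × (26/32) × (25/32) × (18/32) = 0.006198883056640625
finch: (19/99) × (12/19) × (3/19) × (15/19) × (10/19) × (3/19) ≈ 0.00125564
warbler: (48/99) × (7/48) × (5/48) × (29/48) × (33/48) × (35/48) ≈ 0.00223073
P(sparrow | x) = 0.006198883056640625 / 0.009685253056640625 ≈ 0.640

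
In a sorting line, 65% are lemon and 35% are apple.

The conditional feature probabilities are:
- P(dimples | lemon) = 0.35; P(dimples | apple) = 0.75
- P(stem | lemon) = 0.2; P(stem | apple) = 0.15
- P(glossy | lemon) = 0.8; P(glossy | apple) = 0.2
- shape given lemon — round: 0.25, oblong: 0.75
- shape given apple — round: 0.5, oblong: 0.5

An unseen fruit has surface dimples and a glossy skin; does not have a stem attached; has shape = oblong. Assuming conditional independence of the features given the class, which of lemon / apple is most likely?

lemon: 0.65 × 0.35 × (1−0.2) × 0.8 × 0.75 = 0.1092
apple: 0.35 × 0.75 × (1−0.15) × 0.2 × 0.5 = 0.0223125
Highest score → lemon.

lemon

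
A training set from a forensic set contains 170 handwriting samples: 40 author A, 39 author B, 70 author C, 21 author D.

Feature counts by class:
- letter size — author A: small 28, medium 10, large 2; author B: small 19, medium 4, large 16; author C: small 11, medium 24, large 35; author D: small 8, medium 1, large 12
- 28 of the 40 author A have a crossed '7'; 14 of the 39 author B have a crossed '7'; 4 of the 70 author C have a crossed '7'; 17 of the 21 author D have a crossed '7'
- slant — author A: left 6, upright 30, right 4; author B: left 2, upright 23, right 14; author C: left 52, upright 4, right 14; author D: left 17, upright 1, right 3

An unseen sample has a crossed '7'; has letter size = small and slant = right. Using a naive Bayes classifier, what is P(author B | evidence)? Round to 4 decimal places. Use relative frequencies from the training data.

0.4485

author A: (40/170) × (28/40) × (28/40) × (4/40) ≈ 0.0115294
author B: (39/170) × (19/39) × (14/39) × (14/39) ≈ 0.0144023
author C: (70/170) × (11/70) × (4/70) × (14/70) ≈ 0.000739496
author D: (21/170) × (8/21) × (17/21) × (3/21) ≈ 0.00544218
P(author B | x) = 0.0144023 / 0.032113376 ≈ 0.4485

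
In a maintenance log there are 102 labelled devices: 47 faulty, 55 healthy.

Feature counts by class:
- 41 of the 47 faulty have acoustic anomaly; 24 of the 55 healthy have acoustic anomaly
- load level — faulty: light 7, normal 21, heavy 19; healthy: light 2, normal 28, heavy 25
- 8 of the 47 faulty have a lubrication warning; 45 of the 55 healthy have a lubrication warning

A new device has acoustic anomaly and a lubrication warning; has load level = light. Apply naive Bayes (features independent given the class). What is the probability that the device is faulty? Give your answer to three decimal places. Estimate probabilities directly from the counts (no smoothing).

0.593

faulty: (47/102) × (41/47) × (7/47) × (8/47) ≈ 0.01019
healthy: (55/102) × (24/55) × (2/55) × (45/55) ≈ 0.00700049
P(faulty | x) = 0.01019 / 0.01719049 ≈ 0.593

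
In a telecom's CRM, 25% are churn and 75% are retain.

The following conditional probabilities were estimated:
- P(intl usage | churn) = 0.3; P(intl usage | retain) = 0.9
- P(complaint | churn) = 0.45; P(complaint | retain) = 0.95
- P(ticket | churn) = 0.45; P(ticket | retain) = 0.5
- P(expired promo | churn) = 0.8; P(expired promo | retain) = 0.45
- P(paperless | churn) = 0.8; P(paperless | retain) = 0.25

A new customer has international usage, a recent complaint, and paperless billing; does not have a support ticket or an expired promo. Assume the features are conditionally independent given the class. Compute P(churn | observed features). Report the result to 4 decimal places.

0.0631

churn: 0.25 × 0.3 × 0.45 × (1−0.45) × (1−0.8) × 0.8 = 0.00297
retain: 0.75 × 0.9 × 0.95 × (1−0.5) × (1−0.45) × 0.25 = 0.0440859375
P(churn | x) = 0.00297 / 0.0470559375 ≈ 0.0631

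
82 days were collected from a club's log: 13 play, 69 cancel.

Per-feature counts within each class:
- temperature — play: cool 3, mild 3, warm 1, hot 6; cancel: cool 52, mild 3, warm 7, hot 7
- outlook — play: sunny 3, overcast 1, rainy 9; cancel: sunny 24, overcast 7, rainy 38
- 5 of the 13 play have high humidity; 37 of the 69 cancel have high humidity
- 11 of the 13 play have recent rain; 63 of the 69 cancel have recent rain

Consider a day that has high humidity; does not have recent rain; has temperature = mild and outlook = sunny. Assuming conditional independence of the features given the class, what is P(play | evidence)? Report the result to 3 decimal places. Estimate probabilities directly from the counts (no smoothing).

0.457

play: (13/82) × (3/13) × (3/13) × (5/13) × (2/13) ≈ 0.000499573
cancel: (69/82) × (3/69) × (24/69) × (37/69) × (6/69) ≈ 0.000593368
P(play | x) = 0.000499573 / 0.001092941 ≈ 0.457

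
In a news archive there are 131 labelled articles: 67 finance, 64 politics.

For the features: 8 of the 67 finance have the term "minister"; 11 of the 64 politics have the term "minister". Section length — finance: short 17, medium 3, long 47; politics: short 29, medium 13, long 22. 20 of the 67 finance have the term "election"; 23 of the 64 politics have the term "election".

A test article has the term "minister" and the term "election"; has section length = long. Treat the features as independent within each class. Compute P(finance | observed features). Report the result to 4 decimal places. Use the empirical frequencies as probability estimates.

0.5521

finance: (67/131) × (8/67) × (47/67) × (20/67) ≈ 0.0127878
politics: (64/131) × (11/64) × (22/64) × (23/64) ≈ 0.0103732
P(finance | x) = 0.0127878 / 0.023161 ≈ 0.5521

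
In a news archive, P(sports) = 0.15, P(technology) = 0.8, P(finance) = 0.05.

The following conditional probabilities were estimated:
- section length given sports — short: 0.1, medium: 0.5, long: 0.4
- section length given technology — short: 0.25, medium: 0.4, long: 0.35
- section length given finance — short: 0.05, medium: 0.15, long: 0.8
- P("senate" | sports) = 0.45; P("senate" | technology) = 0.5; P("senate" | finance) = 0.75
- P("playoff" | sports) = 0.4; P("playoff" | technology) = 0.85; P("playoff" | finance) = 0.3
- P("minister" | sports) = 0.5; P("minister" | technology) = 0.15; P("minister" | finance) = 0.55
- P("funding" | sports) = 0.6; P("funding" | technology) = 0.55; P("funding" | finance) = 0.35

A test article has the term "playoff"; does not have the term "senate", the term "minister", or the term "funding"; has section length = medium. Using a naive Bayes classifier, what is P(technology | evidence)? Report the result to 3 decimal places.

sports: 0.15 × 0.5 × (1−0.45) × 0.4 × (1−0.5) × (1−0.6) = 0.0033
technology: 0.8 × 0.4 × (1−0.5) × 0.85 × (1−0.15) × (1−0.55) = 0.05202
finance: 0.05 × 0.15 × (1−0.75) × 0.3 × (1−0.55) × (1−0.35) = 0.00016453125
P(technology | x) = 0.05202 / 0.05548453125 ≈ 0.938

0.938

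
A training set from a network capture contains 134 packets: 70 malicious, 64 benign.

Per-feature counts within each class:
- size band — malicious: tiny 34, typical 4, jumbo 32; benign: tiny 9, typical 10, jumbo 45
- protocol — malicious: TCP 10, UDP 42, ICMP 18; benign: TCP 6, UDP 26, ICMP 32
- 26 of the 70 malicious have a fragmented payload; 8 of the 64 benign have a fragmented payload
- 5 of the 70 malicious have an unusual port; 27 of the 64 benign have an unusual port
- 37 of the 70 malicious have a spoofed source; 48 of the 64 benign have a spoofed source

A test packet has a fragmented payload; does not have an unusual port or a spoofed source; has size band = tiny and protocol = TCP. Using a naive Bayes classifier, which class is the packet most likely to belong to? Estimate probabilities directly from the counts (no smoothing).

malicious

malicious: (70/134) × (34/70) × (10/70) × (26/70) × (65/70) × (33/70) ≈ 0.00589363
benign: (64/134) × (9/64) × (6/64) × (8/64) × (37/64) × (16/64) ≈ 0.000113758
Highest score → malicious.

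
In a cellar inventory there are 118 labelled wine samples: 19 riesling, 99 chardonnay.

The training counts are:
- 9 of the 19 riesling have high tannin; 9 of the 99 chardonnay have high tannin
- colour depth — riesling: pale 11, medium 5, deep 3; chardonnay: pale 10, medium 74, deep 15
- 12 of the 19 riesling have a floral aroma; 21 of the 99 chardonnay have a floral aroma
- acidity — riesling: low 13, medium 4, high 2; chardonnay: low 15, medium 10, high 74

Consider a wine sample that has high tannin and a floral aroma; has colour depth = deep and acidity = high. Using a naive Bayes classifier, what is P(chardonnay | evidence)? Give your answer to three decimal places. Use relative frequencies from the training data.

0.696

riesling: (19/118) × (9/19) × (3/19) × (12/19) × (2/19) ≈ 0.000800631
chardonnay: (99/118) × (9/99) × (15/99) × (21/99) × (74/99) ≈ 0.0018323
P(chardonnay | x) = 0.0018323 / 0.002632931 ≈ 0.696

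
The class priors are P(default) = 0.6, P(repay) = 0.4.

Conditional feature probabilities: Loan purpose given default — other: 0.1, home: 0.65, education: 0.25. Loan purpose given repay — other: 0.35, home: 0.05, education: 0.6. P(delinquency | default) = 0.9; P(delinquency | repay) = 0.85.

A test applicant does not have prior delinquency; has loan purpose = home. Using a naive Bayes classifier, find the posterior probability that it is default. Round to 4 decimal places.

0.9286

default: 0.6 × 0.65 × (1−0.9) = 0.039
repay: 0.4 × 0.05 × (1−0.85) = 0.003
P(default | x) = 0.039 / 0.042 ≈ 0.9286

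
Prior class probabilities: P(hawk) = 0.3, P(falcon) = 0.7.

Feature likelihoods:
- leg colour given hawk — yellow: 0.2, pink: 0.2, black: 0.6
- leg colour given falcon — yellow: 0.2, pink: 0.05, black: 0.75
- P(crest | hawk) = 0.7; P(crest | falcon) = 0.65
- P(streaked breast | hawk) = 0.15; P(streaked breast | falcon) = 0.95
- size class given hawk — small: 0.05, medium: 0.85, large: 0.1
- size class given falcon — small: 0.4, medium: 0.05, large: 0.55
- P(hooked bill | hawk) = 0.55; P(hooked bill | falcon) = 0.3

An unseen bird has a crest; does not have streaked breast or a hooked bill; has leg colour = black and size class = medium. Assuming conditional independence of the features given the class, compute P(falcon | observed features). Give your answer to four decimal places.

hawk: 0.3 × 0.6 × 0.7 × (1−0.15) × 0.85 × (1−0.55) = 0.04096575
falcon: 0.7 × 0.75 × 0.65 × (1−0.95) × 0.05 × (1−0.3) = 0.0005971875
P(falcon | x) = 0.0005971875 / 0.0415629375 ≈ 0.0144

0.0144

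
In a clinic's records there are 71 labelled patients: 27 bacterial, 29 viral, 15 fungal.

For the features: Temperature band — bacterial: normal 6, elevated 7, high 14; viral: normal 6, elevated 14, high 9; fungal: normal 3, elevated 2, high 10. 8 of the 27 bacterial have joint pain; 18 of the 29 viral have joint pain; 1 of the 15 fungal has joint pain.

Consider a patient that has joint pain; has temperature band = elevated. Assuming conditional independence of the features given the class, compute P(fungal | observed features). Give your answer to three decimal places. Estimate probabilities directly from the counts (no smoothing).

0.012

bacterial: (27/71) × (7/27) × (8/27) ≈ 0.0292123
viral: (29/71) × (14/29) × (18/29) ≈ 0.12239
fungal: (15/71) × (2/15) × (1/15) ≈ 0.00187793
P(fungal | x) = 0.00187793 / 0.15348023 ≈ 0.012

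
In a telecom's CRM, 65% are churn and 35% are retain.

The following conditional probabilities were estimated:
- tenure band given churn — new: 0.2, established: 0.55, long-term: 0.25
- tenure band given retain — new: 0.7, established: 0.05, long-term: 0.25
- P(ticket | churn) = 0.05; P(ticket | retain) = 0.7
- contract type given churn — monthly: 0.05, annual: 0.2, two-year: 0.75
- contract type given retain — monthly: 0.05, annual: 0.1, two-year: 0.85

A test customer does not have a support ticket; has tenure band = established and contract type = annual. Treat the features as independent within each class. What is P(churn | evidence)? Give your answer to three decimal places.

0.992

churn: 0.65 × 0.55 × (1−0.05) × 0.2 = 0.067925
retain: 0.35 × 0.05 × (1−0.7) × 0.1 = 0.000525
P(churn | x) = 0.067925 / 0.06845 ≈ 0.992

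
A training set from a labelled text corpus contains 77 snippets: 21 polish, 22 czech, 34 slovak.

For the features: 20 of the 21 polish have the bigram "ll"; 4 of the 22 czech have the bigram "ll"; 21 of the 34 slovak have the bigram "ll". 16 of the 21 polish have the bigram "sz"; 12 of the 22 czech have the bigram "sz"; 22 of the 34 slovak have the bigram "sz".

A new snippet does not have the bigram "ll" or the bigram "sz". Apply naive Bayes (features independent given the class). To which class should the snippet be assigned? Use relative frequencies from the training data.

czech

polish: (21/77) × (1/21) × (5/21) ≈ 0.00309215
czech: (22/77) × (18/22) × (10/22) ≈ 0.106257
slovak: (34/77) × (13/34) × (12/34) ≈ 0.0595875
Highest score → czech.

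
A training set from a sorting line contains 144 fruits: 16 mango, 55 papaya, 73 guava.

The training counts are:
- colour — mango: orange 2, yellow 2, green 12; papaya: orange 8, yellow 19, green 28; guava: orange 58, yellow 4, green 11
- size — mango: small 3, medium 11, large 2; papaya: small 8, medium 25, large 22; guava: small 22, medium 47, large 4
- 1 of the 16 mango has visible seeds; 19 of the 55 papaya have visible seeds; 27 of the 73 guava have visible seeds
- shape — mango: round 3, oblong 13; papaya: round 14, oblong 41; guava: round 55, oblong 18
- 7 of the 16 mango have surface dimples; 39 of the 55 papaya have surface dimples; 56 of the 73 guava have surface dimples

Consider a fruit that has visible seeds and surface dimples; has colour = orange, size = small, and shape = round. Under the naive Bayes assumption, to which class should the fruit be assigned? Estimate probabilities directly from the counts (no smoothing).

mango: (16/144) × (2/16) × (3/16) × (1/16) × (3/16) × (7/16) = 0.0000133514404296875
papaya: (55/144) × (8/55) × (8/55) × (19/55) × (14/55) × (39/55) ≈ 0.000503864
guava: (73/144) × (58/73) × (22/73) × (27/73) × (55/73) × (56/73) ≈ 0.0259484
Highest score → guava.

guava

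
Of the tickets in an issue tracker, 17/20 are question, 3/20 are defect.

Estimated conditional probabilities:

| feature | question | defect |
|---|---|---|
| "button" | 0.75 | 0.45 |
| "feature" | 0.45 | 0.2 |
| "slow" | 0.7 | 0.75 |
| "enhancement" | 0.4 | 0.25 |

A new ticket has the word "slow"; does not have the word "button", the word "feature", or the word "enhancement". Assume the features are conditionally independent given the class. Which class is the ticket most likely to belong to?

question: 0.85 × (1−0.75) × (1−0.45) × 0.7 × (1−0.4) = 0.0490875
defect: 0.15 × (1−0.45) × (1−0.2) × 0.75 × (1−0.25) = 0.037125
Highest score → question.

question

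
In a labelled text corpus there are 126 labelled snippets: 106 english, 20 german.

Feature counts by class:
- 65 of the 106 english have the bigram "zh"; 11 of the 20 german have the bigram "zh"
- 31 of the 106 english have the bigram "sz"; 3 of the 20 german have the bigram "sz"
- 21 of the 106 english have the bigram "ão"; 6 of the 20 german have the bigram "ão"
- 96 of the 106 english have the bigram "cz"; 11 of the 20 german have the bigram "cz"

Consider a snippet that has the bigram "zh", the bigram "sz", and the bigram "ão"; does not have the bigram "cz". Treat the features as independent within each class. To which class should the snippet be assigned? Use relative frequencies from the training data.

english

english: (106/126) × (65/106) × (31/106) × (21/106) × (10/106) ≈ 0.00281972
german: (20/126) × (11/20) × (3/20) × (6/20) × (9/20) ≈ 0.00176786
Highest score → english.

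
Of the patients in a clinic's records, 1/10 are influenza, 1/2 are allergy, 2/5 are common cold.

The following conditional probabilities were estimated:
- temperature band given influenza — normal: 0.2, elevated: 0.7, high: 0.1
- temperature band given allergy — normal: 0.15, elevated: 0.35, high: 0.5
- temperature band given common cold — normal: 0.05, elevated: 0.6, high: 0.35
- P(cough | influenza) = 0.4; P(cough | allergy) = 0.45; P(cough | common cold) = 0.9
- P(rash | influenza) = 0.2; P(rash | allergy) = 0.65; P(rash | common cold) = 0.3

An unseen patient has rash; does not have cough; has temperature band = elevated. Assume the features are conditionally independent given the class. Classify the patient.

influenza: 0.1 × 0.7 × (1−0.4) × 0.2 = 0.0084
allergy: 0.5 × 0.35 × (1−0.45) × 0.65 = 0.0625625
common cold: 0.4 × 0.6 × (1−0.9) × 0.3 = 0.0072
Highest score → allergy.

allergy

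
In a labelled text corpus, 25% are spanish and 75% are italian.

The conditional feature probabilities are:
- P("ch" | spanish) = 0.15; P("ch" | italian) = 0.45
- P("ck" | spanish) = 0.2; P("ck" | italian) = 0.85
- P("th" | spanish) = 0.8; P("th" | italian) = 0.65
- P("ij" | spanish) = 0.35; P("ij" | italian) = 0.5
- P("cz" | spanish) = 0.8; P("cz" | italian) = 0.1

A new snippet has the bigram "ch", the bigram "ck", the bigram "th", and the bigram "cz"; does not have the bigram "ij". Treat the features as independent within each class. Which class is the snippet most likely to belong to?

spanish: 0.25 × 0.15 × 0.2 × 0.8 × (1−0.35) × 0.8 = 0.00312
italian: 0.75 × 0.45 × 0.85 × 0.65 × (1−0.5) × 0.1 = 0.0093234375
Highest score → italian.

italian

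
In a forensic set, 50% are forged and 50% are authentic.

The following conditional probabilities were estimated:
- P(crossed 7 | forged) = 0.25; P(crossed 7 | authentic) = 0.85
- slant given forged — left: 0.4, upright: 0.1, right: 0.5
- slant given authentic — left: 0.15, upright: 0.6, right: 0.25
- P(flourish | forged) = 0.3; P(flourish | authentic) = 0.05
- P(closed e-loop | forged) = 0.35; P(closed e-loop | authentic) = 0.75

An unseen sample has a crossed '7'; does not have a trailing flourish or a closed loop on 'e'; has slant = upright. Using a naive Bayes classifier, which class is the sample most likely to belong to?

authentic

forged: 0.5 × 0.25 × 0.1 × (1−0.3) × (1−0.35) = 0.0056875
authentic: 0.5 × 0.85 × 0.6 × (1−0.05) × (1−0.75) = 0.0605625
Highest score → authentic.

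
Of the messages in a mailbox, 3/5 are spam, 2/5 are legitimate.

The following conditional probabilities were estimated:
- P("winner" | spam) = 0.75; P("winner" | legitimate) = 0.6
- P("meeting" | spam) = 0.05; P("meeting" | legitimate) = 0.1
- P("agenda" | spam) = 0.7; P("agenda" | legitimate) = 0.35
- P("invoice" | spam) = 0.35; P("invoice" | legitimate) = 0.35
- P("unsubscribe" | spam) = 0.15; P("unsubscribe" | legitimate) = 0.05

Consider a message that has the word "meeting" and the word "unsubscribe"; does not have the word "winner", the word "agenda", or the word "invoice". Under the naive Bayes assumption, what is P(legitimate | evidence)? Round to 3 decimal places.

0.606

spam: 0.6 × (1−0.75) × 0.05 × (1−0.7) × (1−0.35) × 0.15 = 0.000219375
legitimate: 0.4 × (1−0.6) × 0.1 × (1−0.35) × (1−0.35) × 0.05 = 0.000338
P(legitimate | x) = 0.000338 / 0.000557375 ≈ 0.606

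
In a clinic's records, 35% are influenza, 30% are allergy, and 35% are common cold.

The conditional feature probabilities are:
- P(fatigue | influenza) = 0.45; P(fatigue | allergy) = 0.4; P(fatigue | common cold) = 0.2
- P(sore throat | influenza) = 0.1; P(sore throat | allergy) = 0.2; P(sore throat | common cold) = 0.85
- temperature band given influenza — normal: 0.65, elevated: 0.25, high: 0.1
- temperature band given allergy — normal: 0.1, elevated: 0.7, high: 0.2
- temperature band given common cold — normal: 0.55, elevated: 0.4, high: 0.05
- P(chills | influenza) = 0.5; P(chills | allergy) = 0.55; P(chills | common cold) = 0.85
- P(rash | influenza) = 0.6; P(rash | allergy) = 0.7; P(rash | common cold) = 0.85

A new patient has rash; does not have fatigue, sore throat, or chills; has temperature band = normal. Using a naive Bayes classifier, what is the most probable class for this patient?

influenza: 0.35 × (1−0.45) × (1−0.1) × 0.65 × (1−0.5) × 0.6 = 0.03378375
allergy: 0.3 × (1−0.4) × (1−0.2) × 0.1 × (1−0.55) × 0.7 = 0.004536
common cold: 0.35 × (1−0.2) × (1−0.85) × 0.55 × (1−0.85) × 0.85 = 0.00294525
Highest score → influenza.

influenza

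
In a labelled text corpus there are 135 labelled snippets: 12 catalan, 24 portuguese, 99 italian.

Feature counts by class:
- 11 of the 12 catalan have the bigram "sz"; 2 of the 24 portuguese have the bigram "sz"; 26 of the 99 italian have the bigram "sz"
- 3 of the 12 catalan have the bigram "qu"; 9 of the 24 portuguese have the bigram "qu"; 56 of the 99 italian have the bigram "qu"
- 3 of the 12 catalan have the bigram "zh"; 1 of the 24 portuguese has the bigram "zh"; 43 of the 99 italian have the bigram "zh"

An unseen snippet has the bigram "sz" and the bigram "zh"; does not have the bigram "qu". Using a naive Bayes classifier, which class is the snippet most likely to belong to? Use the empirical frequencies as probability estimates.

italian

catalan: (12/135) × (11/12) × (9/12) × (3/12) ≈ 0.0152778
portuguese: (24/135) × (2/24) × (15/24) × (1/24) ≈ 0.000385802
italian: (99/135) × (26/99) × (43/99) × (43/99) ≈ 0.0363334
Highest score → italian.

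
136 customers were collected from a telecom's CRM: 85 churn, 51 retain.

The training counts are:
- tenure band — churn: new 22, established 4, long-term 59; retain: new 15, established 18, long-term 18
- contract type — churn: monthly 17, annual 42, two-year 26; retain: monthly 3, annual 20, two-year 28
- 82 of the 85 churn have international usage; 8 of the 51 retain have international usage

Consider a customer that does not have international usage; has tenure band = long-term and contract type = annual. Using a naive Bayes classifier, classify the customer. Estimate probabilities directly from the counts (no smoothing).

churn: (85/136) × (59/85) × (42/85) × (3/85) ≈ 0.00756564
retain: (51/136) × (18/51) × (20/51) × (43/51) ≈ 0.0437614
Highest score → retain.

retain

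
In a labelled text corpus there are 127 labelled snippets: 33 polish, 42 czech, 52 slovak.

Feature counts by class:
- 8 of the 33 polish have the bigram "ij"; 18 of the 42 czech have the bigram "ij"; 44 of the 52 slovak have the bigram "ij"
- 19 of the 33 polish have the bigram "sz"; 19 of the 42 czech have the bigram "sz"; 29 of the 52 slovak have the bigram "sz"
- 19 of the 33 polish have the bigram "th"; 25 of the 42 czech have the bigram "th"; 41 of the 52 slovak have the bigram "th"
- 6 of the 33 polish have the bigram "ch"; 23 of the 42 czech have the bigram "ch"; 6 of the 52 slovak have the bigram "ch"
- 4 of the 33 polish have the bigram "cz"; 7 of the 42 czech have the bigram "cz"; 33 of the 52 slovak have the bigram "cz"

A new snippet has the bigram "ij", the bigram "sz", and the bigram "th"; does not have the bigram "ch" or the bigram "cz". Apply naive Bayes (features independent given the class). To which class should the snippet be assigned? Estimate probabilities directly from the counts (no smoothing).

slovak

polish: (33/127) × (8/33) × (19/33) × (19/33) × (27/33) × (29/33) ≈ 0.0150141
czech: (42/127) × (18/42) × (19/42) × (25/42) × (19/42) × (35/42) ≈ 0.0143876
slovak: (52/127) × (44/52) × (29/52) × (41/52) × (46/52) × (19/52) ≈ 0.0492412
Highest score → slovak.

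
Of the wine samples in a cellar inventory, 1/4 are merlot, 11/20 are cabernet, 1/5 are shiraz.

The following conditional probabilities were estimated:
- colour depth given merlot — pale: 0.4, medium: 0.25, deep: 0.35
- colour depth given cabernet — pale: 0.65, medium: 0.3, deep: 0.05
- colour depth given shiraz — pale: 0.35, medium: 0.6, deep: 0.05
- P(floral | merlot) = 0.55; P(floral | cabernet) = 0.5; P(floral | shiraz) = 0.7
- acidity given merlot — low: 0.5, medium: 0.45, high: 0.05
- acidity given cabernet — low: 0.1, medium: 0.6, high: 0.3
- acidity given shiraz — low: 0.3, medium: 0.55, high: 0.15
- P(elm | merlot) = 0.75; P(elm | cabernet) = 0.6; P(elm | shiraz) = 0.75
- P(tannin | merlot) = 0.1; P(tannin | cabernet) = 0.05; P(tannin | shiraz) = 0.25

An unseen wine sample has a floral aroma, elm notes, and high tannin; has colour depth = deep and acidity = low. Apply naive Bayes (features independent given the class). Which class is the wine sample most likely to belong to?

merlot: 0.25 × 0.35 × 0.55 × 0.5 × 0.75 × 0.1 = 0.0018046875
cabernet: 0.55 × 0.05 × 0.5 × 0.1 × 0.6 × 0.05 = 0.00004125
shiraz: 0.2 × 0.05 × 0.7 × 0.3 × 0.75 × 0.25 = 0.00039375
Highest score → merlot.

merlot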